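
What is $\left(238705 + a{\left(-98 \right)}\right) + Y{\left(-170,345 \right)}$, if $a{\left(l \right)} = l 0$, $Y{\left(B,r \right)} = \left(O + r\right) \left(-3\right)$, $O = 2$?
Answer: $237664$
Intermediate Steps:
$Y{\left(B,r \right)} = -6 - 3 r$ ($Y{\left(B,r \right)} = \left(2 + r\right) \left(-3\right) = -6 - 3 r$)
$a{\left(l \right)} = 0$
$\left(238705 + a{\left(-98 \right)}\right) + Y{\left(-170,345 \right)} = \left(238705 + 0\right) - 1041 = 238705 - 1041 = 237664$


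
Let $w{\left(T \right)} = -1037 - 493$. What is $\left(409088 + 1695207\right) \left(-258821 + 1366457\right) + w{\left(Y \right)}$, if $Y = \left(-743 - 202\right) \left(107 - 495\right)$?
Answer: $2330792895090$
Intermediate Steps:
$Y = 366660$ ($Y = \left(-945\right) \left(-388\right) = 366660$)
$w{\left(T \right)} = -1530$
$\left(409088 + 1695207\right) \left(-258821 + 1366457\right) + w{\left(Y \right)} = \left(409088 + 1695207\right) \left(-258821 + 1366457\right) - 1530 = 2104295 \cdot 1107636 - 1530 = 2330792896620 - 1530 = 2330792895090$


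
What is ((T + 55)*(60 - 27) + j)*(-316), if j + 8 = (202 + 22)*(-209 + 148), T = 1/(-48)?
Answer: 14988117/4 ≈ 3.7470e+6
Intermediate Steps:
T = -1/48 ≈ -0.020833
j = -13672 (j = -8 + (202 + 22)*(-209 + 148) = -8 + 224*(-61) = -8 - 13664 = -13672)
((T + 55)*(60 - 27) + j)*(-316) = ((-1/48 + 55)*(60 - 27) - 13672)*(-316) = ((2639/48)*33 - 13672)*(-316) = (29029/16 - 13672)*(-316) = -189723/16*(-316) = 14988117/4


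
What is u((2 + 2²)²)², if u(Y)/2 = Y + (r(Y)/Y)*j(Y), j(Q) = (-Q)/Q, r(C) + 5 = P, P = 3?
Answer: 421201/81 ≈ 5200.0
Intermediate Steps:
r(C) = -2 (r(C) = -5 + 3 = -2)
j(Q) = -1
u(Y) = 2*Y + 4/Y (u(Y) = 2*(Y - 2/Y*(-1)) = 2*(Y + 2/Y) = 2*Y + 4/Y)
u((2 + 2²)²)² = (2*(2 + 2²)² + 4/((2 + 2²)²))² = (2*(2 + 4)² + 4/((2 + 4)²))² = (2*6² + 4/(6²))² = (2*36 + 4/36)² = (72 + 4*(1/36))² = (72 + ⅑)² = (649/9)² = 421201/81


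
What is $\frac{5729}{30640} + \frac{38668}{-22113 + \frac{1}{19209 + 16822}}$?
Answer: $- \frac{19062239160081}{12206263650640} \approx -1.5617$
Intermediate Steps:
$\frac{5729}{30640} + \frac{38668}{-22113 + \frac{1}{19209 + 16822}} = 5729 \cdot \frac{1}{30640} + \frac{38668}{-22113 + \frac{1}{36031}} = \frac{5729}{30640} + \frac{38668}{-22113 + \frac{1}{36031}} = \frac{5729}{30640} + \frac{38668}{- \frac{796753502}{36031}} = \frac{5729}{30640} + 38668 \left(- \frac{36031}{796753502}\right) = \frac{5729}{30640} - \frac{696623354}{398376751} = - \frac{19062239160081}{12206263650640}$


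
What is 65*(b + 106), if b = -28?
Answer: 5070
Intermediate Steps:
65*(b + 106) = 65*(-28 + 106) = 65*78 = 5070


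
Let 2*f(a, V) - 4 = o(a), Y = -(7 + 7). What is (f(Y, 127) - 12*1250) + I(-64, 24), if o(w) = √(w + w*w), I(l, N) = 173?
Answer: -14825 + √182/2 ≈ -14818.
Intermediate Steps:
o(w) = √(w + w²)
Y = -14 (Y = -1*14 = -14)
f(a, V) = 2 + √(a*(1 + a))/2
(f(Y, 127) - 12*1250) + I(-64, 24) = ((2 + √(-14*(1 - 14))/2) - 12*1250) + 173 = ((2 + √(-14*(-13))/2) - 15000) + 173 = ((2 + √182/2) - 15000) + 173 = (-14998 + √182/2) + 173 = -14825 + √182/2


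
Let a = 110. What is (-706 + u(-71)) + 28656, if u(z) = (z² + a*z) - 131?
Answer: 25050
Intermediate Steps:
u(z) = -131 + z² + 110*z (u(z) = (z² + 110*z) - 131 = -131 + z² + 110*z)
(-706 + u(-71)) + 28656 = (-706 + (-131 + (-71)² + 110*(-71))) + 28656 = (-706 + (-131 + 5041 - 7810)) + 28656 = (-706 - 2900) + 28656 = -3606 + 28656 = 25050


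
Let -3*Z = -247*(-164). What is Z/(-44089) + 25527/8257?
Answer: 3710854265/1092128619 ≈ 3.3978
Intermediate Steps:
Z = -40508/3 (Z = -(-247)*(-164)/3 = -⅓*40508 = -40508/3 ≈ -13503.)
Z/(-44089) + 25527/8257 = -40508/3/(-44089) + 25527/8257 = -40508/3*(-1/44089) + 25527*(1/8257) = 40508/132267 + 25527/8257 = 3710854265/1092128619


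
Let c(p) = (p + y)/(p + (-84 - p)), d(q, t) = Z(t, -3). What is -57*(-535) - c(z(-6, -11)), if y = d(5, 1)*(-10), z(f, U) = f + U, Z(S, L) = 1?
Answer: 853851/28 ≈ 30495.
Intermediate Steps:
d(q, t) = 1
z(f, U) = U + f
y = -10 (y = 1*(-10) = -10)
c(p) = 5/42 - p/84 (c(p) = (p - 10)/(p + (-84 - p)) = (-10 + p)/(-84) = (-10 + p)*(-1/84) = 5/42 - p/84)
-57*(-535) - c(z(-6, -11)) = -57*(-535) - (5/42 - (-11 - 6)/84) = 30495 - (5/42 - 1/84*(-17)) = 30495 - (5/42 + 17/84) = 30495 - 1*9/28 = 30495 - 9/28 = 853851/28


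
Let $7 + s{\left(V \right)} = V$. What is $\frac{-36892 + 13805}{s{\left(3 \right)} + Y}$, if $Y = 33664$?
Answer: $- \frac{23087}{33660} \approx -0.68589$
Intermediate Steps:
$s{\left(V \right)} = -7 + V$
$\frac{-36892 + 13805}{s{\left(3 \right)} + Y} = \frac{-36892 + 13805}{\left(-7 + 3\right) + 33664} = - \frac{23087}{-4 + 33664} = - \frac{23087}{33660}$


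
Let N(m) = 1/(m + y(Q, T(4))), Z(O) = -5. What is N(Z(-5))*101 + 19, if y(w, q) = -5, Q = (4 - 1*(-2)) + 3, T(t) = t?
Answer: 89/10 ≈ 8.9000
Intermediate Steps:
Q = 9 (Q = (4 + 2) + 3 = 6 + 3 = 9)
N(m) = 1/(-5 + m) (N(m) = 1/(m - 5) = 1/(-5 + m))
N(Z(-5))*101 + 19 = 101/(-5 - 5) + 19 = 101/(-10) + 19 = -1/10*101 + 19 = -101/10 + 19 = 89/10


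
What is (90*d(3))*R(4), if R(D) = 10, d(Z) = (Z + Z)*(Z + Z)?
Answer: 32400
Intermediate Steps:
d(Z) = 4*Z**2 (d(Z) = (2*Z)*(2*Z) = 4*Z**2)
(90*d(3))*R(4) = (90*(4*3**2))*10 = (90*(4*9))*10 = (90*36)*10 = 3240*10 = 32400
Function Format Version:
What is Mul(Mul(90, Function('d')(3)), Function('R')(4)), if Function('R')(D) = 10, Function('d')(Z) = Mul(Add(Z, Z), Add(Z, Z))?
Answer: 32400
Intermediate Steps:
Function('d')(Z) = Mul(4, Pow(Z, 2)) (Function('d')(Z) = Mul(Mul(2, Z), Mul(2, Z)) = Mul(4, Pow(Z, 2)))
Mul(Mul(90, Function('d')(3)), Function('R')(4)) = Mul(Mul(90, Mul(4, Pow(3, 2))), 10) = Mul(Mul(90, Mul(4, 9)), 10) = Mul(Mul(90, 36), 10) = Mul(3240, 10) = 32400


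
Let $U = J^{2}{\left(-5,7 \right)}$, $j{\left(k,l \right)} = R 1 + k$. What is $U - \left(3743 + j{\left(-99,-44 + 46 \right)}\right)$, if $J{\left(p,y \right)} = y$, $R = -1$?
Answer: $-3594$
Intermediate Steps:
$j{\left(k,l \right)} = -1 + k$ ($j{\left(k,l \right)} = \left(-1\right) 1 + k = -1 + k$)
$U = 49$ ($U = 7^{2} = 49$)
$U - \left(3743 + j{\left(-99,-44 + 46 \right)}\right) = 49 - \left(3743 - 100\right) = 49 - 3643 = -3594$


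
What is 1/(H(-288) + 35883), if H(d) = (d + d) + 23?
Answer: 1/35330 ≈ 2.8305e-5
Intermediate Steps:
H(d) = 23 + 2*d (H(d) = 2*d + 23 = 23 + 2*d)
1/(H(-288) + 35883) = 1/((23 + 2*(-288)) + 35883) = 1/((23 - 576) + 35883) = 1/(-553 + 35883) = 1/35330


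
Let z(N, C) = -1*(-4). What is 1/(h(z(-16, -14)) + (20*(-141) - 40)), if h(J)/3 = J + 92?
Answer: -1/2572 ≈ -0.00038880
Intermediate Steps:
z(N, C) = 4
h(J) = 276 + 3*J (h(J) = 3*(J + 92) = 3*(92 + J) = 276 + 3*J)
1/(h(z(-16, -14)) + (20*(-141) - 40)) = 1/((276 + 3*4) + (20*(-141) - 40)) = 1/((276 + 12) + (-2820 - 40)) = 1/(288 - 2860) = 1/(-2572) = -1/2572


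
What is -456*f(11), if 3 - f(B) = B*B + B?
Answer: 58824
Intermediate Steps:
f(B) = 3 - B - B**2 (f(B) = 3 - (B*B + B) = 3 - (B**2 + B) = 3 - (B + B**2) = 3 + (-B - B**2) = 3 - B - B**2)
-456*f(11) = -456*(3 - 1*11 - 1*11**2) = -456*(3 - 11 - 1*121) = -456*(3 - 11 - 121) = -456*(-129) = 58824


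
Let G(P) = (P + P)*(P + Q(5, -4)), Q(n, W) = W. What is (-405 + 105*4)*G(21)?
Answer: 10710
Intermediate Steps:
G(P) = 2*P*(-4 + P) (G(P) = (P + P)*(P - 4) = (2*P)*(-4 + P) = 2*P*(-4 + P))
(-405 + 105*4)*G(21) = (-405 + 105*4)*(2*21*(-4 + 21)) = (-405 + 420)*(2*21*17) = 15*714 = 10710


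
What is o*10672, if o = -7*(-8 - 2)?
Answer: 747040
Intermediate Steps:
o = 70 (o = -7*(-10) = 70)
o*10672 = 70*10672 = 747040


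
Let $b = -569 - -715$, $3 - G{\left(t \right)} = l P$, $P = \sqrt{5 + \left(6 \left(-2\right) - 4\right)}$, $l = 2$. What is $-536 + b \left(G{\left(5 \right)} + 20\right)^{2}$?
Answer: $70274 - 13432 i \sqrt{11} \approx 70274.0 - 44549.0 i$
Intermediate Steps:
$P = i \sqrt{11}$ ($P = \sqrt{5 - 16} = \sqrt{-11} = i \sqrt{11} \approx 3.3166 i$)
$G{\left(t \right)} = 3 - 2 i \sqrt{11}$
$b = 146$ ($b = -569 + 715 = 146$)
$-536 + b \left(G{\left(5 \right)} + 20\right)^{2} = -536 + 146 \left(\left(3 - 2 i \sqrt{11}\right) + 20\right)^{2} = -536 + 146 \left(23 - 2 i \sqrt{11}\right)^{2}$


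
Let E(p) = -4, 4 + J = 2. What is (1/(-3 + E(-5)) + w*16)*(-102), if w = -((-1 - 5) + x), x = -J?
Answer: -45594/7 ≈ -6513.4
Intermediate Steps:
J = -2 (J = -4 + 2 = -2)
x = 2 (x = -1*(-2) = 2)
w = 4 (w = -((-1 - 5) + 2) = -(-6 + 2) = -1*(-4) = 4)
(1/(-3 + E(-5)) + w*16)*(-102) = (1/(-3 - 4) + 4*16)*(-102) = (1/(-7) + 64)*(-102) = (-⅐ + 64)*(-102) = (447/7)*(-102) = -45594/7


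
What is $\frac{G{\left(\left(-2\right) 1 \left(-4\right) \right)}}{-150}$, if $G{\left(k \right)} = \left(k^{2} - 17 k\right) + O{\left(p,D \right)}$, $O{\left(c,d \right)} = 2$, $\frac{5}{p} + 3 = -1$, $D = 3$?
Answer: $\frac{7}{15} \approx 0.46667$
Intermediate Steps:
$p = - \frac{5}{4}$ ($p = \frac{5}{-3 - 1} = \frac{5}{-4} = 5 \left(- \frac{1}{4}\right) = - \frac{5}{4} \approx -1.25$)
$G{\left(k \right)} = 2 + k^{2} - 17 k$ ($G{\left(k \right)} = \left(k^{2} - 17 k\right) + 2 = 2 + k^{2} - 17 k$)
$\frac{G{\left(\left(-2\right) 1 \left(-4\right) \right)}}{-150} = \frac{2 + \left(\left(-2\right) 1 \left(-4\right)\right)^{2} - 17 \left(-2\right) 1 \left(-4\right)}{-150} = \left(2 + \left(\left(-2\right) \left(-4\right)\right)^{2} - 17 \left(\left(-2\right) \left(-4\right)\right)\right) \left(- \frac{1}{150}\right) = \left(2 + 8^{2} - 136\right) \left(- \frac{1}{150}\right) = \left(2 + 64 - 136\right) \left(- \frac{1}{150}\right) = \left(-70\right) \left(- \frac{1}{150}\right) = \frac{7}{15}$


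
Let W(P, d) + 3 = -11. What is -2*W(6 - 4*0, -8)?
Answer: 28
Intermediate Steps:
W(P, d) = -14 (W(P, d) = -3 - 11 = -14)
-2*W(6 - 4*0, -8) = -2*(-14) = 28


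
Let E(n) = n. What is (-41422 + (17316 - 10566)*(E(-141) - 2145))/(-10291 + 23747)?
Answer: -7735961/6728 ≈ -1149.8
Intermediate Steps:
(-41422 + (17316 - 10566)*(E(-141) - 2145))/(-10291 + 23747) = (-41422 + (17316 - 10566)*(-141 - 2145))/(-10291 + 23747) = (-41422 + 6750*(-2286))/13456 = (-41422 - 15430500)*(1/13456) = -15471922*1/13456 = -7735961/6728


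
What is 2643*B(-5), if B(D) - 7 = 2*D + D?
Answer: -21144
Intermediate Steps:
B(D) = 7 + 3*D (B(D) = 7 + (2*D + D) = 7 + 3*D)
2643*B(-5) = 2643*(7 + 3*(-5)) = 2643*(7 - 15) = 2643*(-8) = -21144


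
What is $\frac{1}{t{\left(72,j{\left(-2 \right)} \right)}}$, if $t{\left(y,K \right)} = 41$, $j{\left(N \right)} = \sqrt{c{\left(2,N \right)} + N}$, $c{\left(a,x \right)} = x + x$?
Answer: $\frac{1}{41} \approx 0.02439$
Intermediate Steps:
$c{\left(a,x \right)} = 2 x$
$j{\left(N \right)} = \sqrt{3} \sqrt{N}$ ($j{\left(N \right)} = \sqrt{2 N + N} = \sqrt{3 N} = \sqrt{3} \sqrt{N}$)
$\frac{1}{t{\left(72,j{\left(-2 \right)} \right)}} = \frac{1}{41}$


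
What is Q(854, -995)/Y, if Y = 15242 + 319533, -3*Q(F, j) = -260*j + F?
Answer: -86518/334775 ≈ -0.25844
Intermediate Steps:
Q(F, j) = -F/3 + 260*j/3 (Q(F, j) = -(-260*j + F)/3 = -(F - 260*j)/3 = -F/3 + 260*j/3)
Y = 334775
Q(854, -995)/Y = (-1/3*854 + (260/3)*(-995))/334775 = (-854/3 - 258700/3)*(1/334775) = -86518*1/334775 = -86518/334775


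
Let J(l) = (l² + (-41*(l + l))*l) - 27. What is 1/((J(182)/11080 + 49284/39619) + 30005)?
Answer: 438978520/13065795969371 ≈ 3.3598e-5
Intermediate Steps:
J(l) = -27 - 81*l² (J(l) = (l² + (-82*l)*l) - 27 = (l² - 82*l²) - 27 = -81*l² - 27 = -27 - 81*l²)
1/((J(182)/11080 + 49284/39619) + 30005) = 1/(((-27 - 81*182²)/11080 + 49284/39619) + 30005) = 1/(((-27 - 81*33124)*(1/11080) + 49284*(1/39619)) + 30005) = 1/(((-27 - 2683044)*(1/11080) + 49284/39619) + 30005) = 1/((-2683071*1/11080 + 49284/39619) + 30005) = 1/((-2683071/11080 + 49284/39619) + 30005) = 1/(-105754523229/438978520 + 30005) = 1/(13065795969371/438978520) = 438978520/13065795969371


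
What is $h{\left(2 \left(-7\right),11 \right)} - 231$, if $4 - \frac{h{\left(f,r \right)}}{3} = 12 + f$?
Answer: $-213$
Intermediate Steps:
$h{\left(f,r \right)} = -24 - 3 f$ ($h{\left(f,r \right)} = 12 - 3 \left(12 + f\right) = 12 - \left(36 + 3 f\right) = -24 - 3 f$)
$h{\left(2 \left(-7\right),11 \right)} - 231 = \left(-24 - 3 \cdot 2 \left(-7\right)\right) - 231 = \left(-24 - -42\right) - 231 = \left(-24 + 42\right) - 231 = 18 - 231 = -213$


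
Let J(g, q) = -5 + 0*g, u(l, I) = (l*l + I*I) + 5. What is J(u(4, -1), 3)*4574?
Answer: -22870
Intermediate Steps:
u(l, I) = 5 + I² + l² (u(l, I) = (l² + I²) + 5 = (I² + l²) + 5 = 5 + I² + l²)
J(g, q) = -5 (J(g, q) = -5 + 0 = -5)
J(u(4, -1), 3)*4574 = -5*4574 = -22870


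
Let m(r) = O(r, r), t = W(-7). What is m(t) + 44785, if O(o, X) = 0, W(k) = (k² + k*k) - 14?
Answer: 44785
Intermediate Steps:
W(k) = -14 + 2*k² (W(k) = (k² + k²) - 14 = 2*k² - 14 = -14 + 2*k²)
t = 84 (t = -14 + 2*(-7)² = -14 + 2*49 = -14 + 98 = 84)
m(r) = 0
m(t) + 44785 = 0 + 44785 = 44785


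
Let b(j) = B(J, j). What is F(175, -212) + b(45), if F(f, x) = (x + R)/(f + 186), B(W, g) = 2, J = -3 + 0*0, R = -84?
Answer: 426/361 ≈ 1.1801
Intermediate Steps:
J = -3 (J = -3 + 0 = -3)
b(j) = 2
F(f, x) = (-84 + x)/(186 + f) (F(f, x) = (x - 84)/(f + 186) = (-84 + x)/(186 + f))
F(175, -212) + b(45) = (-84 - 212)/(186 + 175) + 2 = -296/361 + 2 = 426/361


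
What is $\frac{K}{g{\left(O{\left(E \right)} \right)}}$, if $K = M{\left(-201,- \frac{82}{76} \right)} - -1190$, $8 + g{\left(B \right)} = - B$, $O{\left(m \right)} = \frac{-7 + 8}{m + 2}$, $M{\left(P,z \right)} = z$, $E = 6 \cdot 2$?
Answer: $- \frac{316253}{2147} \approx -147.3$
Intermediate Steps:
$E = 12$
$O{\left(m \right)} = \frac{1}{2 + m}$ ($O{\left(m \right)} = 1 \frac{1}{2 + m} = \frac{1}{2 + m}$)
$g{\left(B \right)} = -8 - B$
$K = \frac{45179}{38}$ ($K = - \frac{82}{76} - -1190 = \left(-82\right) \frac{1}{76} + 1190 = - \frac{41}{38} + 1190 = \frac{45179}{38} \approx 1188.9$)
$\frac{K}{g{\left(O{\left(E \right)} \right)}} = \frac{45179}{38 \left(-8 - \frac{1}{2 + 12}\right)} = \frac{45179}{38 \left(-8 - \frac{1}{14}\right)} = \frac{45179}{38 \left(- \frac{113}{14}\right)} = \frac{45179}{38} \left(- \frac{14}{113}\right) = - \frac{316253}{2147}$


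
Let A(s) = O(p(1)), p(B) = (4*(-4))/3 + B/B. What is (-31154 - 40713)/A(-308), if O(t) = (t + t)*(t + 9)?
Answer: 646803/364 ≈ 1776.9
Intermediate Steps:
p(B) = -13/3 (p(B) = -16*⅓ + 1 = -16/3 + 1 = -13/3)
O(t) = 2*t*(9 + t) (O(t) = (2*t)*(9 + t) = 2*t*(9 + t))
A(s) = -364/9 (A(s) = 2*(-13/3)*(9 - 13/3) = 2*(-13/3)*(14/3) = -364/9)
(-31154 - 40713)/A(-308) = (-31154 - 40713)/(-364/9) = -71867*(-9/364) = 646803/364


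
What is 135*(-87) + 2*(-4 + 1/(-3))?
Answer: -35261/3 ≈ -11754.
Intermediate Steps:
135*(-87) + 2*(-4 + 1/(-3)) = -11745 + 2*(-4 - 1/3) = -11745 + 2*(-13/3) = -11745 - 26/3 = -35261/3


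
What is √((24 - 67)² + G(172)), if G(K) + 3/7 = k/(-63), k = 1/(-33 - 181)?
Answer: √37333816618/4494 ≈ 42.995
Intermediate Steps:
k = -1/214 (k = 1/(-214) = -1/214 ≈ -0.0046729)
G(K) = -5777/13482 (G(K) = -3/7 - 1/214/(-63) = -3/7 - 1/214*(-1/63) = -3/7 + 1/13482 = -5777/13482)
√((24 - 67)² + G(172)) = √((24 - 67)² - 5777/13482) = √((-43)² - 5777/13482) = √(1849 - 5777/13482) = √(24922441/13482) = √37333816618/4494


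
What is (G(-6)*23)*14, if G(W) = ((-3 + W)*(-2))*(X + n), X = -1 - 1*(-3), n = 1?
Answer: 17388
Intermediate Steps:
X = 2 (X = -1 + 3 = 2)
G(W) = 18 - 6*W (G(W) = ((-3 + W)*(-2))*(2 + 1) = (6 - 2*W)*3 = 18 - 6*W)
(G(-6)*23)*14 = ((18 - 6*(-6))*23)*14 = ((18 + 36)*23)*14 = (54*23)*14 = 1242*14 = 17388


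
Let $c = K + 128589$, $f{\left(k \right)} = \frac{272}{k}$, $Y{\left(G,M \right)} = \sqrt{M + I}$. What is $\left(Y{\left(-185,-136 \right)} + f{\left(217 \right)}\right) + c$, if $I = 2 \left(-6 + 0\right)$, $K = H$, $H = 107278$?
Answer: $\frac{51183411}{217} + 2 i \sqrt{37} \approx 2.3587 \cdot 10^{5} + 12.166 i$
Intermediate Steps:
$K = 107278$
$I = -12$ ($I = 2 \left(-6\right) = -12$)
$Y{\left(G,M \right)} = \sqrt{-12 + M}$ ($Y{\left(G,M \right)} = \sqrt{M - 12} = \sqrt{-12 + M}$)
$c = 235867$ ($c = 107278 + 128589 = 235867$)
$\left(Y{\left(-185,-136 \right)} + f{\left(217 \right)}\right) + c = \left(\sqrt{-12 - 136} + \frac{272}{217}\right) + 235867 = \left(\sqrt{-148} + 272 \cdot \frac{1}{217}\right) + 235867 = \left(2 i \sqrt{37} + \frac{272}{217}\right) + 235867 = \left(\frac{272}{217} + 2 i \sqrt{37}\right) + 235867 = \frac{51183411}{217} + 2 i \sqrt{37}$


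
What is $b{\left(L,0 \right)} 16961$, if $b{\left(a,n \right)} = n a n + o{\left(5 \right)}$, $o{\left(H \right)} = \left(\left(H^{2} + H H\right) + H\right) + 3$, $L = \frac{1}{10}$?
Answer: $983738$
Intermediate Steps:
$L = \frac{1}{10} \approx 0.1$
$o{\left(H \right)} = 3 + H + 2 H^{2}$ ($o{\left(H \right)} = \left(\left(H^{2} + H^{2}\right) + H\right) + 3 = \left(2 H^{2} + H\right) + 3 = \left(H + 2 H^{2}\right) + 3 = 3 + H + 2 H^{2}$)
$b{\left(a,n \right)} = 58 + a n^{2}$ ($b{\left(a,n \right)} = n a n + \left(3 + 5 + 2 \cdot 5^{2}\right) = a n n + \left(3 + 5 + 2 \cdot 25\right) = a n^{2} + \left(3 + 5 + 50\right) = a n^{2} + 58 = 58 + a n^{2}$)
$b{\left(L,0 \right)} 16961 = \left(58 + \frac{0^{2}}{10}\right) 16961 = \left(58 + \frac{1}{10} \cdot 0\right) 16961 = \left(58 + 0\right) 16961 = 58 \cdot 16961 = 983738$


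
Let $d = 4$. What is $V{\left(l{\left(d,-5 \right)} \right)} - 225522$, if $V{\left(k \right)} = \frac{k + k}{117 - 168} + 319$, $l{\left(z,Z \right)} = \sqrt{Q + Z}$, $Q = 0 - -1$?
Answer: $-225203 - \frac{4 i}{51} \approx -2.252 \cdot 10^{5} - 0.078431 i$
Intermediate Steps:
$Q = 1$ ($Q = 0 + 1 = 1$)
$l{\left(z,Z \right)} = \sqrt{1 + Z}$
$V{\left(k \right)} = 319 - \frac{2 k}{51}$ ($V{\left(k \right)} = \frac{2 k}{-51} + 319 = 2 k \left(- \frac{1}{51}\right) + 319 = - \frac{2 k}{51} + 319 = 319 - \frac{2 k}{51}$)
$V{\left(l{\left(d,-5 \right)} \right)} - 225522 = \left(319 - \frac{2 \sqrt{1 - 5}}{51}\right) - 225522 = \left(319 - \frac{2 \sqrt{-4}}{51}\right) - 225522 = \left(319 - \frac{2 \cdot 2 i}{51}\right) - 225522 = \left(319 - \frac{4 i}{51}\right) - 225522 = -225203 - \frac{4 i}{51}$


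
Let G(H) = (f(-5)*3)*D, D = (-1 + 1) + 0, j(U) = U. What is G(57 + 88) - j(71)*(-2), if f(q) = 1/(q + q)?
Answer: 142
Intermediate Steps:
f(q) = 1/(2*q)
D = 0 (D = 0 + 0 = 0)
G(H) = 0 (G(H) = (((½)/(-5))*3)*0 = (((½)*(-⅕))*3)*0 = -⅒*3*0 = -3/10*0 = 0)
G(57 + 88) - j(71)*(-2) = 0 - 71*(-2) = 0 - 1*(-142) = 0 + 142 = 142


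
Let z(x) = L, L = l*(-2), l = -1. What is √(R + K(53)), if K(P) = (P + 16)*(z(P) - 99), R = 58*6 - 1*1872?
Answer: 3*I*√913 ≈ 90.648*I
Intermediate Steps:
L = 2 (L = -1*(-2) = 2)
z(x) = 2
R = -1524 (R = 348 - 1872 = -1524)
K(P) = -1552 - 97*P (K(P) = (P + 16)*(2 - 99) = (16 + P)*(-97) = -1552 - 97*P)
√(R + K(53)) = √(-1524 + (-1552 - 97*53)) = √(-1524 + (-1552 - 5141)) = √(-1524 - 6693) = √(-8217) = 3*I*√913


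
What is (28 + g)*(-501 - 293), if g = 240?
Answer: -212792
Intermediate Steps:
(28 + g)*(-501 - 293) = (28 + 240)*(-501 - 293) = 268*(-794) = -212792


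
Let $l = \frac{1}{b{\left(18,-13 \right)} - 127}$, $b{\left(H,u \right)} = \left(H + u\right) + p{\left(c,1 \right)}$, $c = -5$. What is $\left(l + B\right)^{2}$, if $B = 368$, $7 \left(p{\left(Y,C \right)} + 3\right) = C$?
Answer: $\frac{103442640625}{763876} \approx 1.3542 \cdot 10^{5}$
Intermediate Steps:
$p{\left(Y,C \right)} = -3 + \frac{C}{7}$
$b{\left(H,u \right)} = - \frac{20}{7} + H + u$ ($b{\left(H,u \right)} = \left(H + u\right) + \left(-3 + \frac{1}{7} \cdot 1\right) = \left(H + u\right) + \left(-3 + \frac{1}{7}\right) = \left(H + u\right) - \frac{20}{7} = - \frac{20}{7} + H + u$)
$l = - \frac{7}{874}$ ($l = \frac{1}{\left(- \frac{20}{7} + 18 - 13\right) - 127} = \frac{1}{\frac{15}{7} - 127} = \frac{1}{- \frac{874}{7}} = - \frac{7}{874} \approx -0.0080092$)
$\left(l + B\right)^{2} = \left(- \frac{7}{874} + 368\right)^{2} = \left(\frac{321625}{874}\right)^{2} = \frac{103442640625}{763876}$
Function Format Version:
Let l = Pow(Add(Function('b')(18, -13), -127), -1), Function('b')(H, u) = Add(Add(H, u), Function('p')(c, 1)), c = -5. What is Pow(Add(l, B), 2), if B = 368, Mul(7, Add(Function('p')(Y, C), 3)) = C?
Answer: Rational(103442640625, 763876) ≈ 1.3542e+5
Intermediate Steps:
Function('p')(Y, C) = Add(-3, Mul(Rational(1, 7), C))
Function('b')(H, u) = Add(Rational(-20, 7), H, u) (Function('b')(H, u) = Add(Add(H, u), Add(-3, Mul(Rational(1, 7), 1))) = Add(Add(H, u), Add(-3, Rational(1, 7))) = Add(Add(H, u), Rational(-20, 7)) = Add(Rational(-20, 7), H, u))
l = Rational(-7, 874) (l = Pow(Add(Add(Rational(-20, 7), 18, -13), -127), -1) = Pow(Add(Rational(15, 7), -127), -1) = Pow(Rational(-874, 7), -1) = Rational(-7, 874) ≈ -0.0080092)
Pow(Add(l, B), 2) = Pow(Add(Rational(-7, 874), 368), 2) = Pow(Rational(321625, 874), 2) = Rational(103442640625, 763876)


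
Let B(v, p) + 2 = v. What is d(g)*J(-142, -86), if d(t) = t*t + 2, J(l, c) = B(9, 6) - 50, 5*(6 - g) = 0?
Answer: -1634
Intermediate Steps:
g = 6 (g = 6 - ⅕*0 = 6 + 0 = 6)
B(v, p) = -2 + v
J(l, c) = -43 (J(l, c) = (-2 + 9) - 50 = 7 - 50 = -43)
d(t) = 2 + t² (d(t) = t² + 2 = 2 + t²)
d(g)*J(-142, -86) = (2 + 6²)*(-43) = (2 + 36)*(-43) = 38*(-43) = -1634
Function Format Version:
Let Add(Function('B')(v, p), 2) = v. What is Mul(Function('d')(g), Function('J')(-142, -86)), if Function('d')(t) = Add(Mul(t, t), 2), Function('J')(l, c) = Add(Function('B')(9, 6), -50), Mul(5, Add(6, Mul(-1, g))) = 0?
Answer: -1634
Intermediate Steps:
g = 6 (g = Add(6, Mul(Rational(-1, 5), 0)) = Add(6, 0) = 6)
Function('B')(v, p) = Add(-2, v)
Function('J')(l, c) = -43 (Function('J')(l, c) = Add(Add(-2, 9), -50) = Add(7, -50) = -43)
Function('d')(t) = Add(2, Pow(t, 2)) (Function('d')(t) = Add(Pow(t, 2), 2) = Add(2, Pow(t, 2)))
Mul(Function('d')(g), Function('J')(-142, -86)) = Mul(Add(2, Pow(6, 2)), -43) = Mul(Add(2, 36), -43) = Mul(38, -43) = -1634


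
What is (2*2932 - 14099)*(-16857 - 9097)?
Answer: 213731190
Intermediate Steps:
(2*2932 - 14099)*(-16857 - 9097) = (5864 - 14099)*(-25954) = -8235*(-25954) = 213731190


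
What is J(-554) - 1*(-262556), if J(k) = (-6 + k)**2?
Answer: 576156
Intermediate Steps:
J(-554) - 1*(-262556) = (-6 - 554)**2 - 1*(-262556) = (-560)**2 + 262556 = 313600 + 262556 = 576156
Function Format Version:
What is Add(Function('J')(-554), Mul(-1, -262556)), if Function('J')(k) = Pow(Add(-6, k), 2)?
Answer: 576156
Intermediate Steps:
Add(Function('J')(-554), Mul(-1, -262556)) = Add(Pow(Add(-6, -554), 2), Mul(-1, -262556)) = Add(Pow(-560, 2), 262556) = Add(313600, 262556) = 576156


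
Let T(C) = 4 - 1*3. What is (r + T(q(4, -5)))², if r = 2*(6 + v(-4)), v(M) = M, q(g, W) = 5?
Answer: 25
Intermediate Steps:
T(C) = 1 (T(C) = 4 - 3 = 1)
r = 4 (r = 2*(6 - 4) = 2*2 = 4)
(r + T(q(4, -5)))² = (4 + 1)² = 5² = 25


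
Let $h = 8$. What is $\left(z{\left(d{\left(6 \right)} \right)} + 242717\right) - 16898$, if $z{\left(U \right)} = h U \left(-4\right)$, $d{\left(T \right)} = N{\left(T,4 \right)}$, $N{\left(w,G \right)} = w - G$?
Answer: $225755$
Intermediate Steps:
$d{\left(T \right)} = -4 + T$ ($d{\left(T \right)} = T - 4 = -4 + T$)
$z{\left(U \right)} = - 32 U$ ($z{\left(U \right)} = 8 U \left(-4\right) = - 32 U$)
$\left(z{\left(d{\left(6 \right)} \right)} + 242717\right) - 16898 = \left(- 32 \left(-4 + 6\right) + 242717\right) - 16898 = \left(\left(-32\right) 2 + 242717\right) - 16898 = \left(-64 + 242717\right) - 16898 = 242653 - 16898 = 225755$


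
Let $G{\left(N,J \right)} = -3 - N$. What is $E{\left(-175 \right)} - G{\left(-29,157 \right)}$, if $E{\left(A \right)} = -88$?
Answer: $-114$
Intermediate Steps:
$E{\left(-175 \right)} - G{\left(-29,157 \right)} = -88 - \left(-3 - -29\right) = -88 - \left(-3 + 29\right) = -88 - 26 = -114$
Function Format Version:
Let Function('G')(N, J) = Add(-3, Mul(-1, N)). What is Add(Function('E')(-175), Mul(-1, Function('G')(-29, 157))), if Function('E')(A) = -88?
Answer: -114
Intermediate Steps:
Add(Function('E')(-175), Mul(-1, Function('G')(-29, 157))) = Add(-88, Mul(-1, Add(-3, Mul(-1, -29)))) = Add(-88, Mul(-1, Add(-3, 29))) = Add(-88, Mul(-1, 26)) = Add(-88, -26) = -114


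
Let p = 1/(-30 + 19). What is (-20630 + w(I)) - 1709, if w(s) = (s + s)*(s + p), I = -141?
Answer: 191935/11 ≈ 17449.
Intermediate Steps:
p = -1/11 (p = 1/(-11) = -1/11 ≈ -0.090909)
w(s) = 2*s*(-1/11 + s) (w(s) = (s + s)*(s - 1/11) = (2*s)*(-1/11 + s) = 2*s*(-1/11 + s))
(-20630 + w(I)) - 1709 = (-20630 + (2/11)*(-141)*(-1 + 11*(-141))) - 1709 = (-20630 + (2/11)*(-141)*(-1 - 1551)) - 1709 = (-20630 + (2/11)*(-141)*(-1552)) - 1709 = (-20630 + 437664/11) - 1709 = 210734/11 - 1709 = 191935/11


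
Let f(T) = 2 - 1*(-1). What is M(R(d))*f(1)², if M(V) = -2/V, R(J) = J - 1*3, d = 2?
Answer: 18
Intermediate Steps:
f(T) = 3 (f(T) = 2 + 1 = 3)
R(J) = -3 + J (R(J) = J - 3 = -3 + J)
M(R(d))*f(1)² = -2/(-3 + 2)*3² = -2/(-1)*9 = -2*(-1)*9 = 2*9 = 18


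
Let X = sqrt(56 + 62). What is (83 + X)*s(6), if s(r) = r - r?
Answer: 0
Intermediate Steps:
X = sqrt(118) ≈ 10.863
s(r) = 0
(83 + X)*s(6) = (83 + sqrt(118))*0 = 0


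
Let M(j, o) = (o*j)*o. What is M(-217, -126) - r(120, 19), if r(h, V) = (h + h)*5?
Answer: -3446292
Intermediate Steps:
M(j, o) = j*o² (M(j, o) = (j*o)*o = j*o²)
r(h, V) = 10*h (r(h, V) = (2*h)*5 = 10*h)
M(-217, -126) - r(120, 19) = -217*(-126)² - 10*120 = -217*15876 - 1*1200 = -3445092 - 1200 = -3446292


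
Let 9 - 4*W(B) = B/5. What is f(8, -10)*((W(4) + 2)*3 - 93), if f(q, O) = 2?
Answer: -1617/10 ≈ -161.70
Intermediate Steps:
W(B) = 9/4 - B/20 (W(B) = 9/4 - B/(4*5) = 9/4 - B/20)
f(8, -10)*((W(4) + 2)*3 - 93) = 2*(((9/4 - 1/20*4) + 2)*3 - 93) = 2*(((9/4 - ⅕) + 2)*3 - 93) = 2*((41/20 + 2)*3 - 93) = 2*((81/20)*3 - 93) = 2*(243/20 - 93) = 2*(-1617/20) = -1617/10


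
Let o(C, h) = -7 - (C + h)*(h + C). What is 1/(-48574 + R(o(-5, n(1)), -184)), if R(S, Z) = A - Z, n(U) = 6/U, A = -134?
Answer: -1/48524 ≈ -2.0608e-5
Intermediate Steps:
o(C, h) = -7 - (C + h)**2 (o(C, h) = -7 - (C + h)*(C + h) = -7 - (C + h)**2)
R(S, Z) = -134 - Z
1/(-48574 + R(o(-5, n(1)), -184)) = 1/(-48574 + (-134 - 1*(-184))) = 1/(-48574 + (-134 + 184)) = 1/(-48574 + 50) = 1/(-48524) = -1/48524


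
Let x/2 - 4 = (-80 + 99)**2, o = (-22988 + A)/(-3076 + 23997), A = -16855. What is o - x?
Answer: -15312173/20921 ≈ -731.90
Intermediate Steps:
o = -39843/20921 (o = (-22988 - 16855)/(-3076 + 23997) = -39843/20921 ≈ -1.9044)
x = 730 (x = 8 + 2*(-80 + 99)**2 = 8 + 2*19**2 = 8 + 2*361 = 8 + 722 = 730)
o - x = -39843/20921 - 1*730 = -39843/20921 - 730 = -15312173/20921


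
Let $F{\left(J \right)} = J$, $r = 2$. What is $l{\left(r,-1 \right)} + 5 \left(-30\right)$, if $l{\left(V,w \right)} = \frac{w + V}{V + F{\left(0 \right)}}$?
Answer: $- \frac{299}{2} \approx -149.5$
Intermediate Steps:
$l{\left(V,w \right)} = \frac{V + w}{V}$ ($l{\left(V,w \right)} = \frac{w + V}{V + 0} = \frac{V + w}{V}$)
$l{\left(r,-1 \right)} + 5 \left(-30\right) = \frac{2 - 1}{2} + 5 \left(-30\right) = \frac{1}{2} \cdot 1 - 150 = \frac{1}{2} - 150 = - \frac{299}{2}$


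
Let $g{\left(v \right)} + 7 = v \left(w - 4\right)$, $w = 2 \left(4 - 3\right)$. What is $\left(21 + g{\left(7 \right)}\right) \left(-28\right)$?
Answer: $0$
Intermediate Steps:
$w = 2$ ($w = 2 \cdot 1 = 2$)
$g{\left(v \right)} = -7 - 2 v$ ($g{\left(v \right)} = -7 + v \left(2 - 4\right) = -7 + v \left(-2\right) = -7 - 2 v$)
$\left(21 + g{\left(7 \right)}\right) \left(-28\right) = \left(21 - 21\right) \left(-28\right) = 0 \left(-28\right) = 0$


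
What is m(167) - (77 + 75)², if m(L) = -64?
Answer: -23168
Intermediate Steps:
m(167) - (77 + 75)² = -64 - (77 + 75)² = -64 - 1*152² = -64 - 1*23104 = -64 - 23104 = -23168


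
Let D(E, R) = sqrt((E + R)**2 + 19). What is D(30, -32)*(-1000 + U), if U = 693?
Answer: -307*sqrt(23) ≈ -1472.3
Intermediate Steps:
D(E, R) = sqrt(19 + (E + R)**2)
D(30, -32)*(-1000 + U) = sqrt(19 + (30 - 32)**2)*(-1000 + 693) = sqrt(19 + (-2)**2)*(-307) = sqrt(19 + 4)*(-307) = sqrt(23)*(-307) = -307*sqrt(23)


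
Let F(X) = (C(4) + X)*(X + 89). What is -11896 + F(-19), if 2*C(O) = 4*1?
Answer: -13086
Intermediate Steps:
C(O) = 2 (C(O) = (4*1)/2 = (½)*4 = 2)
F(X) = (2 + X)*(89 + X) (F(X) = (2 + X)*(X + 89) = (2 + X)*(89 + X))
-11896 + F(-19) = -11896 + (178 + (-19)² + 91*(-19)) = -11896 + (178 + 361 - 1729) = -11896 - 1190 = -13086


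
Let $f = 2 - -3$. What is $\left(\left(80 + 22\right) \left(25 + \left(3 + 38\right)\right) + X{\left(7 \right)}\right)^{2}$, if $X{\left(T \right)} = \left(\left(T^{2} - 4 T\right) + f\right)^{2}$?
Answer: $54878464$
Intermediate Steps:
$f = 5$ ($f = 2 + 3 = 5$)
$X{\left(T \right)} = \left(5 + T^{2} - 4 T\right)^{2}$ ($X{\left(T \right)} = \left(\left(T^{2} - 4 T\right) + 5\right)^{2} = \left(5 + T^{2} - 4 T\right)^{2}$)
$\left(\left(80 + 22\right) \left(25 + \left(3 + 38\right)\right) + X{\left(7 \right)}\right)^{2} = \left(\left(80 + 22\right) \left(25 + \left(3 + 38\right)\right) + \left(5 + 7^{2} - 28\right)^{2}\right)^{2} = \left(102 \left(25 + 41\right) + \left(5 + 49 - 28\right)^{2}\right)^{2} = \left(102 \cdot 66 + 26^{2}\right)^{2} = \left(6732 + 676\right)^{2} = 7408^{2} = 54878464$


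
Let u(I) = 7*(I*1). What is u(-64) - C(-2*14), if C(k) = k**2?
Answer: -1232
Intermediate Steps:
u(I) = 7*I
u(-64) - C(-2*14) = 7*(-64) - (-2*14)**2 = -448 - 1*(-28)**2 = -448 - 1*784 = -448 - 784 = -1232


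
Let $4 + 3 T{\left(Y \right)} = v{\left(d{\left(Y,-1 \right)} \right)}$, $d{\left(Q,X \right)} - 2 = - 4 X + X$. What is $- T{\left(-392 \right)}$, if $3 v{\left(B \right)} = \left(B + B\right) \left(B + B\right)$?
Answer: $- \frac{88}{9} \approx -9.7778$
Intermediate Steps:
$d{\left(Q,X \right)} = 2 - 3 X$ ($d{\left(Q,X \right)} = 2 + \left(- 4 X + X\right) = 2 - 3 X$)
$v{\left(B \right)} = \frac{4 B^{2}}{3}$ ($v{\left(B \right)} = \frac{\left(B + B\right) \left(B + B\right)}{3} = \frac{2 B 2 B}{3} = \frac{4 B^{2}}{3}$)
$T{\left(Y \right)} = \frac{88}{9}$ ($T{\left(Y \right)} = - \frac{4}{3} + \frac{\frac{4}{3} \left(2 - -3\right)^{2}}{3} = - \frac{4}{3} + \frac{\frac{4}{3} \left(2 + 3\right)^{2}}{3} = - \frac{4}{3} + \frac{\frac{4}{3} \cdot 5^{2}}{3} = - \frac{4}{3} + \frac{\frac{4}{3} \cdot 25}{3} = - \frac{4}{3} + \frac{1}{3} \cdot \frac{100}{3} = - \frac{4}{3} + \frac{100}{9} = \frac{88}{9}$)
$- T{\left(-392 \right)} = \left(-1\right) \frac{88}{9} = - \frac{88}{9}$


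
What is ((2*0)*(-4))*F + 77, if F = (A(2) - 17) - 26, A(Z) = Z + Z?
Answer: 77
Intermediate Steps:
A(Z) = 2*Z
F = -39 (F = (2*2 - 17) - 26 = (4 - 17) - 26 = -13 - 26 = -39)
((2*0)*(-4))*F + 77 = ((2*0)*(-4))*(-39) + 77 = (0*(-4))*(-39) + 77 = 0*(-39) + 77 = 0 + 77 = 77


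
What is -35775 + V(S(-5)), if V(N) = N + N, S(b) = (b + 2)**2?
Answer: -35757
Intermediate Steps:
S(b) = (2 + b)**2
V(N) = 2*N
-35775 + V(S(-5)) = -35775 + 2*(2 - 5)**2 = -35775 + 2*(-3)**2 = -35775 + 2*9 = -35775 + 18 = -35757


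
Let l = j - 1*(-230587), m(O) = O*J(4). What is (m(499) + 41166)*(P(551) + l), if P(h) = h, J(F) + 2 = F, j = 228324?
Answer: 19372755768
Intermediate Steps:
J(F) = -2 + F
m(O) = 2*O (m(O) = O*(-2 + 4) = O*2 = 2*O)
l = 458911 (l = 228324 - 1*(-230587) = 228324 + 230587 = 458911)
(m(499) + 41166)*(P(551) + l) = (2*499 + 41166)*(551 + 458911) = (998 + 41166)*459462 = 42164*459462 = 19372755768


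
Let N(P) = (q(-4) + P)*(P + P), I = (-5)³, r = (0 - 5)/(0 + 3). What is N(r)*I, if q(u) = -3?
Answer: -17500/9 ≈ -1944.4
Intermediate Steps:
r = -5/3 ≈ -1.6667
I = -125
N(P) = 2*P*(-3 + P) (N(P) = (-3 + P)*(P + P) = (-3 + P)*(2*P) = 2*P*(-3 + P))
N(r)*I = (2*(-5/3)*(-3 - 5/3))*(-125) = (2*(-5/3)*(-14/3))*(-125) = (140/9)*(-125) = -17500/9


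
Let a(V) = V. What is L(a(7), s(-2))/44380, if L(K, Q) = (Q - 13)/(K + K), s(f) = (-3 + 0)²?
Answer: -1/155330 ≈ -6.4379e-6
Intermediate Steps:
s(f) = 9 (s(f) = (-3)² = 9)
L(K, Q) = (-13 + Q)/(2*K) (L(K, Q) = (-13 + Q)/((2*K)) = (-13 + Q)*(1/(2*K)) = (-13 + Q)/(2*K))
L(a(7), s(-2))/44380 = ((½)*(-13 + 9)/7)/44380 = ((½)*(⅐)*(-4))*(1/44380) = -2/7*1/44380 = -1/155330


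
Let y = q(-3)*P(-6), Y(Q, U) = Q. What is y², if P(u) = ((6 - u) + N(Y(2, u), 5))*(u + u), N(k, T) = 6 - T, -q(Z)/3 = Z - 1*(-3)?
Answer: 0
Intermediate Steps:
q(Z) = -9 - 3*Z (q(Z) = -3*(Z - 1*(-3)) = -3*(Z + 3) = -3*(3 + Z) = -9 - 3*Z)
P(u) = 2*u*(7 - u) (P(u) = ((6 - u) + (6 - 1*5))*(u + u) = ((6 - u) + (6 - 5))*(2*u) = ((6 - u) + 1)*(2*u) = (7 - u)*(2*u) = 2*u*(7 - u))
y = 0 (y = (-9 - 3*(-3))*(2*(-6)*(7 - 1*(-6))) = (-9 + 9)*(2*(-6)*(7 + 6)) = 0*(2*(-6)*13) = 0*(-156) = 0)
y² = 0² = 0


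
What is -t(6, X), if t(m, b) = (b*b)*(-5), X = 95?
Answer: 45125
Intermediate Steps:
t(m, b) = -5*b² (t(m, b) = b²*(-5) = -5*b²)
-t(6, X) = -(-5)*95² = -(-5)*9025 = -1*(-45125) = 45125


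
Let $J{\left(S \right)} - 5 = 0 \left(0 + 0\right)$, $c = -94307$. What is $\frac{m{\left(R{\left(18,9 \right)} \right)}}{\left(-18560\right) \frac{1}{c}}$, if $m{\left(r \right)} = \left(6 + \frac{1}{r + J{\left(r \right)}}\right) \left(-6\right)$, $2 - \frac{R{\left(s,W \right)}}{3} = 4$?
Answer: $- \frac{282921}{1856} \approx -152.44$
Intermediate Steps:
$R{\left(s,W \right)} = -6$ ($R{\left(s,W \right)} = 6 - 12 = -6$)
$J{\left(S \right)} = 5$ ($J{\left(S \right)} = 5 + 0 \left(0 + 0\right) = 5 + 0 \cdot 0 = 5 + 0 = 5$)
$m{\left(r \right)} = -36 - \frac{6}{5 + r}$ ($m{\left(r \right)} = \left(6 + \frac{1}{r + 5}\right) \left(-6\right) = \left(6 + \frac{1}{5 + r}\right) \left(-6\right) = -36 - \frac{6}{5 + r}$)
$\frac{m{\left(R{\left(18,9 \right)} \right)}}{\left(-18560\right) \frac{1}{c}} = \frac{6 \frac{1}{5 - 6} \left(-31 - -36\right)}{\left(-18560\right) \frac{1}{-94307}} = \frac{6 \frac{1}{-1} \left(-31 + 36\right)}{\left(-18560\right) \left(- \frac{1}{94307}\right)} = \frac{6 \left(-1\right) 5}{\frac{18560}{94307}} = \left(-30\right) \frac{94307}{18560} = - \frac{282921}{1856}$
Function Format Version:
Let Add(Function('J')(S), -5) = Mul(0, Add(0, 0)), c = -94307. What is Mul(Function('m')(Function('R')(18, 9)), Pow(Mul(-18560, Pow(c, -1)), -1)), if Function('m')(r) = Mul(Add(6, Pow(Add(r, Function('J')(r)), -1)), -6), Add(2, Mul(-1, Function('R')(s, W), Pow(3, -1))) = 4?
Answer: Rational(-282921, 1856) ≈ -152.44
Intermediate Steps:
Function('R')(s, W) = -6 (Function('R')(s, W) = Add(6, Mul(-3, 4)) = Add(6, -12) = -6)
Function('J')(S) = 5 (Function('J')(S) = Add(5, Mul(0, Add(0, 0))) = Add(5, Mul(0, 0)) = Add(5, 0) = 5)
Function('m')(r) = Add(-36, Mul(-6, Pow(Add(5, r), -1))) (Function('m')(r) = Mul(Add(6, Pow(Add(r, 5), -1)), -6) = Mul(Add(6, Pow(Add(5, r), -1)), -6) = Add(-36, Mul(-6, Pow(Add(5, r), -1))))
Mul(Function('m')(Function('R')(18, 9)), Pow(Mul(-18560, Pow(c, -1)), -1)) = Mul(Mul(6, Pow(Add(5, -6), -1), Add(-31, Mul(-6, -6))), Pow(Mul(-18560, Pow(-94307, -1)), -1)) = Mul(Mul(6, Pow(-1, -1), Add(-31, 36)), Pow(Mul(-18560, Rational(-1, 94307)), -1)) = Mul(Mul(6, -1, 5), Pow(Rational(18560, 94307), -1)) = Mul(-30, Rational(94307, 18560)) = Rational(-282921, 1856)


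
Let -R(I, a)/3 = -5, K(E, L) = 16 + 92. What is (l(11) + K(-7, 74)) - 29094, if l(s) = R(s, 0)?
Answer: -28971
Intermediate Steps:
K(E, L) = 108
R(I, a) = 15 (R(I, a) = -3*(-5) = 15)
l(s) = 15
(l(11) + K(-7, 74)) - 29094 = (15 + 108) - 29094 = 123 - 29094 = -28971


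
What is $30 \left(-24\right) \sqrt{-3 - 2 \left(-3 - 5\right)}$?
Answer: $- 720 \sqrt{13} \approx -2596.0$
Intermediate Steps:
$30 \left(-24\right) \sqrt{-3 - 2 \left(-3 - 5\right)} = - 720 \sqrt{-3 - -16} = - 720 \sqrt{-3 + 16} = - 720 \sqrt{13}$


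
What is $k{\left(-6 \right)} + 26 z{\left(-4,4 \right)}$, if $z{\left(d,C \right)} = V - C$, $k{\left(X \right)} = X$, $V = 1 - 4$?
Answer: $-188$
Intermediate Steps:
$V = -3$
$z{\left(d,C \right)} = -3 - C$
$k{\left(-6 \right)} + 26 z{\left(-4,4 \right)} = -6 + 26 \left(-3 - 4\right) = -6 + 26 \left(-7\right) = -6 - 182 = -188$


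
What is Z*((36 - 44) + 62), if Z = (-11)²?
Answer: 6534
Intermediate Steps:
Z = 121
Z*((36 - 44) + 62) = 121*((36 - 44) + 62) = 121*(-8 + 62) = 121*54 = 6534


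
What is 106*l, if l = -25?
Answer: -2650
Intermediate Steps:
106*l = 106*(-25) = -2650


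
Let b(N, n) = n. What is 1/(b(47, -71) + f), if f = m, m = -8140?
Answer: -1/8211 ≈ -0.00012179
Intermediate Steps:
f = -8140
1/(b(47, -71) + f) = 1/(-71 - 8140) = 1/(-8211) = -1/8211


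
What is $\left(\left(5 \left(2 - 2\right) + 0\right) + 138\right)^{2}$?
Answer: $19044$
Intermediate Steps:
$\left(\left(5 \left(2 - 2\right) + 0\right) + 138\right)^{2} = \left(\left(5 \cdot 0 + 0\right) + 138\right)^{2} = \left(\left(0 + 0\right) + 138\right)^{2} = \left(0 + 138\right)^{2} = 138^{2} = 19044$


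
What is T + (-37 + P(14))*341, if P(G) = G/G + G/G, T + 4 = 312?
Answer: -11627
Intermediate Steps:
T = 308 (T = -4 + 312 = 308)
P(G) = 2 (P(G) = 1 + 1 = 2)
T + (-37 + P(14))*341 = 308 + (-37 + 2)*341 = 308 - 35*341 = 308 - 11935 = -11627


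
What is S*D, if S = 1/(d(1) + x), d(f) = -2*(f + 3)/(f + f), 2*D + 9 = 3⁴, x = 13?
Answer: 4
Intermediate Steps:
D = 36 (D = -9/2 + (½)*3⁴ = -9/2 + (½)*81 = -9/2 + 81/2 = 36)
d(f) = -(3 + f)/f (d(f) = -2*(3 + f)/(2*f) = -(3 + f)/f)
S = ⅑ (S = 1/((-3 - 1*1)/1 + 13) = 1/(1*(-3 - 1) + 13) = 1/(1*(-4) + 13) = 1/(-4 + 13) = 1/9 = ⅑ ≈ 0.11111)
S*D = (⅑)*36 = 4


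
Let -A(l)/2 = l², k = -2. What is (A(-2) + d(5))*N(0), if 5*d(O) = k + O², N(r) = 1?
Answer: -17/5 ≈ -3.4000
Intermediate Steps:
A(l) = -2*l²
d(O) = -⅖ + O²/5 (d(O) = (-2 + O²)/5 = -⅖ + O²/5)
(A(-2) + d(5))*N(0) = (-2*(-2)² + (-⅖ + (⅕)*5²))*1 = (-2*4 + (-⅖ + (⅕)*25))*1 = (-8 + (-⅖ + 5))*1 = (-8 + 23/5)*1 = -17/5*1 = -17/5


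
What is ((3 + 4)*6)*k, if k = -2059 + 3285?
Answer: 51492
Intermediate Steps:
k = 1226
((3 + 4)*6)*k = ((3 + 4)*6)*1226 = (7*6)*1226 = 42*1226 = 51492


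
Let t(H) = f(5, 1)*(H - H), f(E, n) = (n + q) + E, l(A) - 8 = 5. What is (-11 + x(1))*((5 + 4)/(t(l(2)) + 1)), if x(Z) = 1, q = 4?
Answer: -90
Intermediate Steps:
l(A) = 13 (l(A) = 8 + 5 = 13)
f(E, n) = 4 + E + n (f(E, n) = (n + 4) + E = (4 + n) + E = 4 + E + n)
t(H) = 0 (t(H) = (4 + 5 + 1)*(H - H) = 10*0 = 0)
(-11 + x(1))*((5 + 4)/(t(l(2)) + 1)) = (-11 + 1)*((5 + 4)/(0 + 1)) = -90/1 = -90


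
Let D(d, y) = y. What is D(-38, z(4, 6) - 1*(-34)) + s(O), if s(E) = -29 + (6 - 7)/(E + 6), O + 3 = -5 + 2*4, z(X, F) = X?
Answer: 53/6 ≈ 8.8333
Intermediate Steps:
O = 0 (O = -3 + (-5 + 2*4) = -3 + (-5 + 8) = -3 + 3 = 0)
s(E) = -29 - 1/(6 + E)
D(-38, z(4, 6) - 1*(-34)) + s(O) = (4 - 1*(-34)) + (-175 - 29*0)/(6 + 0) = (4 + 34) + (-175 + 0)/6 = 38 + (1/6)*(-175) = 38 - 175/6 = 53/6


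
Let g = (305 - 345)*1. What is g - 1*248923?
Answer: -248963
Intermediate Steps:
g = -40 (g = -40*1 = -40)
g - 1*248923 = -40 - 1*248923 = -40 - 248923 = -248963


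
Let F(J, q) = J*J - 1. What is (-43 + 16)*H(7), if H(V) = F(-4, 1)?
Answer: -405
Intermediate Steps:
F(J, q) = -1 + J² (F(J, q) = J² - 1 = -1 + J²)
H(V) = 15 (H(V) = -1 + (-4)² = -1 + 16 = 15)
(-43 + 16)*H(7) = (-43 + 16)*15 = -27*15 = -405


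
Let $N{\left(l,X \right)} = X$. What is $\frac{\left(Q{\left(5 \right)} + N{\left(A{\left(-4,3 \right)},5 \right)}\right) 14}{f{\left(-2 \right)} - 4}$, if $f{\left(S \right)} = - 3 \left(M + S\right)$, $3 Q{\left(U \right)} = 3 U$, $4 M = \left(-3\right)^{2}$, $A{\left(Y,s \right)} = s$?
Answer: $- \frac{560}{19} \approx -29.474$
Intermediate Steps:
$M = \frac{9}{4}$ ($M = \frac{\left(-3\right)^{2}}{4} = \frac{1}{4} \cdot 9 = \frac{9}{4} \approx 2.25$)
$Q{\left(U \right)} = U$ ($Q{\left(U \right)} = \frac{3 U}{3} = U$)
$f{\left(S \right)} = - \frac{27}{4} - 3 S$ ($f{\left(S \right)} = - 3 \left(\frac{9}{4} + S\right) = - \frac{27}{4} - 3 S$)
$\frac{\left(Q{\left(5 \right)} + N{\left(A{\left(-4,3 \right)},5 \right)}\right) 14}{f{\left(-2 \right)} - 4} = \frac{\left(5 + 5\right) 14}{\left(- \frac{27}{4} - -6\right) - 4} = \frac{10 \cdot 14}{\left(- \frac{27}{4} + 6\right) - 4} = \frac{140}{- \frac{3}{4} - 4} = \frac{140}{- \frac{19}{4}} = 140 \left(- \frac{4}{19}\right) = - \frac{560}{19}$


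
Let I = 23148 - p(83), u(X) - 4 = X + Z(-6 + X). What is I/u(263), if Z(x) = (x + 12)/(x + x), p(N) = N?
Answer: 11855410/137507 ≈ 86.217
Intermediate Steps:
Z(x) = (12 + x)/(2*x) (Z(x) = (12 + x)/((2*x)) = (12 + x)*(1/(2*x)) = (12 + x)/(2*x))
u(X) = 4 + X + (6 + X)/(2*(-6 + X)) (u(X) = 4 + (X + (12 + (-6 + X))/(2*(-6 + X))) = 4 + (X + (6 + X)/(2*(-6 + X))) = 4 + X + (6 + X)/(2*(-6 + X)))
I = 23065 (I = 23148 - 1*83 = 23148 - 83 = 23065)
I/u(263) = 23065/(((-21 + 263**2 - 3/2*263)/(-6 + 263))) = 23065/(((-21 + 69169 - 789/2)/257)) = 23065/(((1/257)*(137507/2))) = 23065/(137507/514) = 23065*(514/137507) = 11855410/137507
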